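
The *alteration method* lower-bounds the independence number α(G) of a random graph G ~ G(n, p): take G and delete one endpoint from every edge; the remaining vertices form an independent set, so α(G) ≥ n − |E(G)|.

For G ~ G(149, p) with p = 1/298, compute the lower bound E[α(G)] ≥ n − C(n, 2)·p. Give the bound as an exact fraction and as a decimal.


E[|E(G)|] = C(149, 2)·p = 11026 · (1/298) = 37.
E[α(G)] ≥ n − E[|E(G)|] = 149 − 37 = 112.
Numerically: ≈ 112.00000.
(This is only a lower bound; the true E[α(G)] may be larger.)

E[α(G)] ≥ 112 ≈ 112.00000.


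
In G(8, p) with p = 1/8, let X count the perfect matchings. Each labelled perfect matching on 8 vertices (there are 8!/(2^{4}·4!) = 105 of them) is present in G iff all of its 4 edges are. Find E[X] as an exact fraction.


K_8 has 8!/(2^{4}·4!) = 105 labelled perfect matchings.
For each such perfect matching H, let X_H = 1 if all 4 edges of H are present in G. Then P[X_H = 1] = p^{4} = (1/8)^{4} = 1/4096.
Summing the indicators: E[X] = Σ_H E[X_H] = 105 · p^{4} = 105 · 1/4096 = 105/4096.
Numerically: E[X] ≈ 0.025635.

E[X] = 105 · (1/8)^{4} = 105/4096 ≈ 0.025635.


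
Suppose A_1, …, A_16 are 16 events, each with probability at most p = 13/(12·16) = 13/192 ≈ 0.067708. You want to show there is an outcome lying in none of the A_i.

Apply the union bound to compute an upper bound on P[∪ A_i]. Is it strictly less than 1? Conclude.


Union bound: P[∪_{i=1}^{16} A_i] ≤ Σ_i P[A_i] ≤ 16·p = 16·(13/192) = 13/12.
Numerically: 13/12 ≈ 1.083333.
Is 13/12 < 1? NO.
Since the bound 13/12 is ≥ 1, the union bound is uninformative here; it does NOT by itself certify existence.

16·p = 13/12 ≈ 1.083333; existence NOT certified by the union bound.


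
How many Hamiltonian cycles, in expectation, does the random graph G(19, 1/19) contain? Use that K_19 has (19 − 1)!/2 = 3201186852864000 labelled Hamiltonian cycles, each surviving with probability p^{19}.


K_19 has (19 − 1)!/2 = 3201186852864000 labelled Hamiltonian cycles.
For each such Hamiltonian cycle H, let X_H = 1 if all 19 edges of H are present in G. Then P[X_H = 1] = p^{19} = (1/19)^{19} = 1/1978419655660313589123979.
By linearity of expectation: E[X] = Σ_H E[X_H] = 3201186852864000 · p^{19} = 3201186852864000 · 1/1978419655660313589123979 = 3201186852864000/1978419655660313589123979.
Numerically: E[X] ≈ 1.61805e-09.

E[X] = 3201186852864000 · (1/19)^{19} = 3201186852864000/1978419655660313589123979 ≈ 1.61805e-09.


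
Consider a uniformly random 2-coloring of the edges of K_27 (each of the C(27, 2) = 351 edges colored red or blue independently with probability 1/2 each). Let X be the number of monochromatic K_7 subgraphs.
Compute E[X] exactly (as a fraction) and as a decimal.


Let X = Σ_S X_S over the C(27, 7) = 888030 subsets S of size 7, where X_S = 1 if the K_7 on S is monochromatic.
For a fixed S, the K_7 on S has C(7, 2) = 21 edges. P[all 21 edges red] = (1/2)^21, and likewise for blue, so P[monochromatic] = 2·(1/2)^21 = 2^{1 − 21} = 1/1048576.
Summing: E[X] = C(27, 7) · 2^{1 − 21} = 888030 · 1/1048576 = 444015/524288.
Numerically: E[X] ≈ 0.847.

E[X] = C(27,7)·2^(1−C(7,2)) = 444015/524288 ≈ 0.847.


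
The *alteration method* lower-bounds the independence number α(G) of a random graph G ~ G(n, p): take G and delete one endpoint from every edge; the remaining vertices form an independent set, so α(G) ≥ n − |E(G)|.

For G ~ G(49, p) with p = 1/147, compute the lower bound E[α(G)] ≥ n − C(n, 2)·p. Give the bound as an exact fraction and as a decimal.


E[|E(G)|] = C(49, 2)·p = 1176 · (1/147) = 8.
E[α(G)] ≥ n − E[|E(G)|] = 49 − 8 = 41.
Numerically: ≈ 41.000000.
(This is only a lower bound; the true E[α(G)] may be larger.)

E[α(G)] ≥ 41 ≈ 41.000000.


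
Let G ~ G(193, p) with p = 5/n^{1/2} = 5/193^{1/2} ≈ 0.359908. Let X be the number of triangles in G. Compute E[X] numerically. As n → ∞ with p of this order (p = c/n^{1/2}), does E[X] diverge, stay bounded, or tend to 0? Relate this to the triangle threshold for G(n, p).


Number of potential triangles: C(193, 3) = 1179616.
Each occurs with probability p³ ≈ (0.359908)³ ≈ 4.66201911e-02.
By linearity: E[X] = C(193, 3)·p³ ≈ 1179616 · 4.66201911e-02 ≈ 54993.923357.
Since α = 1/2 < 1, p = c/n^{1/2} ≫ 1/n is above the triangle threshold p ~ 1/n. Asymptotically E[X] ~ (c³/6)·n^{3(1−α)} = (5³/6)·n^{1.5} → ∞; triangles are abundant w.h.p.

E[X] ≈ 54993.923357; in regime p = Θ(1/n^{1/2}) E[X] diverges (above the triangle threshold p ~ 1/n).


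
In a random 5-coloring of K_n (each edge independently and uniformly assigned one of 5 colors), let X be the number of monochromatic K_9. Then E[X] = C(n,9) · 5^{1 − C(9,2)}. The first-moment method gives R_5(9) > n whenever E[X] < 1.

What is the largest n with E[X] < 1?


We need C(n, 9) · 5^{1 − 36} < 1, i.e. C(n, 9) < 5^{36 − 1} = 2910383045673370361328125.
Check values of n near the boundary:
  n = 2169: C(2169, 9) = 2879753360044504243499683; 2879753360044504243499683 < 2910383045673370361328125? YES
  n = 2170: C(2170, 9) = 2891746779868845075610510; 2891746779868845075610510 < 2910383045673370361328125? YES
  n = 2171: C(2171, 9) = 2903784578674959601827205; 2903784578674959601827205 < 2910383045673370361328125? YES
  n = 2172: C(2172, 9) = 2915866900084148060642020; 2915866900084148060642020 < 2910383045673370361328125? NO
The largest n with C(n, 9) < 2910383045673370361328125 is n = 2171 (where E[X] = 580756915734991920365441/582076609134674072265625 ≈ 0.9977). Hence R_5(9) > 2171, i.e. R_5(9) ≥ 2172.

Largest n = 2171; hence R_5(9) > 2171.


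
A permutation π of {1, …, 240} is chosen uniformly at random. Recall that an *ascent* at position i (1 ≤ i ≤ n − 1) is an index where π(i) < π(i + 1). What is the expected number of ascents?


Write X = Σ X_I over i = 1, …, 239, with X_I the indicator of one ascent.
There are 239 indicators.
For each fixed i, the pair (π(i), π(i+1)) is a uniformly random ordered pair of distinct values from {1, …, 240}; by symmetry P[π(i) < π(i+1)] = 1/2.
By linearity: E[X] = 239 · (1/2) = (240 − 1) · (1/2) = 239/2 ≈ 119.5000.

E[X] = 239/2 = 119.5000.


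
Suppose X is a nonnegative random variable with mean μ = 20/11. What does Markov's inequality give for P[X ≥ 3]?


μ = E[X] = 20/11, a = 3.
Markov: P[X ≥ 3] ≤ μ/a = (20/11)/3 = 20/33.
Numerically: ≈ 0.606061.
(Since a = 3 > μ = 1.818182, the bound 20/33 is < 1 and informative.)

P[X ≥ 3] ≤ 20/33 ≈ 0.606061.


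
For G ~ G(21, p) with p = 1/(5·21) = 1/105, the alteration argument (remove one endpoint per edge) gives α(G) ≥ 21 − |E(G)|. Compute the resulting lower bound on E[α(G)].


E[|E(G)|] = C(21, 2)·p = 210 · (1/105) = 2.
E[α(G)] ≥ n − E[|E(G)|] = 21 − 2 = 19.
Numerically: ≈ 19.00000.
(This is only a lower bound; the true E[α(G)] may be larger.)

E[α(G)] ≥ 19 ≈ 19.00000.


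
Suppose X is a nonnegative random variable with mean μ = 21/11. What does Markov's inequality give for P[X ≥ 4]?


μ = E[X] = 21/11, a = 4.
Markov: P[X ≥ 4] ≤ μ/a = (21/11)/4 = 21/44.
Numerically: ≈ 0.477273.
(Since a = 4 > μ = 1.909091, the bound 21/44 is < 1 and informative.)

P[X ≥ 4] ≤ 21/44 ≈ 0.477273.


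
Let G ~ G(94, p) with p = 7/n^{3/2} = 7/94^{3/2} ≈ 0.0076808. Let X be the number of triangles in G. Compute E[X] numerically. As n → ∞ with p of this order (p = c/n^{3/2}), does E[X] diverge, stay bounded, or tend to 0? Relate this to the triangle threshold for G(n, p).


Number of potential triangles: C(94, 3) = 134044.
Each occurs with probability p³ ≈ (0.0076808)³ ≈ 4.53125788e-07.
By linearity: E[X] = C(94, 3)·p³ ≈ 134044 · 4.53125788e-07 ≈ 0.060739.
Since α = 3/2 > 1, p = c/n^{3/2} = o(1/n) is below the triangle threshold p ~ 1/n. Asymptotically E[X] ~ (c³/6)·n^{3(1−α)} = (7³/6)·n^{-1.5} → 0, so by Markov's inequality G has no triangles w.h.p.

E[X] ≈ 0.060739; in regime p = Θ(1/n^{3/2}) E[X] tends to 0 (below the triangle threshold p ~ 1/n).


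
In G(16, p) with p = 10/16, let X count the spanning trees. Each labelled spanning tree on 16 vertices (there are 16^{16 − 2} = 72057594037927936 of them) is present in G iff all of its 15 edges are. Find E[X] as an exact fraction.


K_16 has 16^{16 − 2} = 72057594037927936 labelled spanning trees.
For each such spanning tree H, let X_H = 1 if all 15 edges of H are present in G. Then P[X_H = 1] = p^{15} = (5/8)^{15} = 30517578125/35184372088832.
By linearity: E[X] = Σ_H E[X_H] = 72057594037927936 · p^{15} = 72057594037927936 · 30517578125/35184372088832 = 62500000000000.
Numerically: E[X] ≈ 6.25e+13.

E[X] = 72057594037927936 · (5/8)^{15} = 62500000000000 ≈ 6.25e+13.


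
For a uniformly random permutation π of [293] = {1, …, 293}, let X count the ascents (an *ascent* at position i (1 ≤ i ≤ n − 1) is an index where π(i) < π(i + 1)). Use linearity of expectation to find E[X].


Write X = Σ X_I over i = 1, …, 292, with X_I the indicator of one ascent.
There are 292 indicators.
For each fixed i, the pair (π(i), π(i+1)) is a uniformly random ordered pair of distinct values from {1, …, 293}; by symmetry P[π(i) < π(i+1)] = 1/2.
By linearity: E[X] = 292 · (1/2) = (293 − 1) · (1/2) = 146 ≈ 146.00000.

E[X] = 146 = 146.00000.


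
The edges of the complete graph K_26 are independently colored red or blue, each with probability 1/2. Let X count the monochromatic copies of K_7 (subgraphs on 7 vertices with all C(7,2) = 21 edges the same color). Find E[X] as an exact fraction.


Let X = Σ_S X_S over the C(26, 7) = 657800 subsets S of size 7, where X_S = 1 if the K_7 on S is monochromatic.
For a fixed S, the K_7 on S has C(7, 2) = 21 edges. P[all 21 edges red] = (1/2)^21, and likewise for blue, so P[monochromatic] = 2·(1/2)^21 = 2^{1 − 21} = 1/1048576.
By linearity: E[X] = C(26, 7) · 2^{1 − 21} = 657800 · 1/1048576 = 82225/131072.
Numerically: E[X] ≈ 0.62733.

E[X] = C(26,7)·2^(1−C(7,2)) = 82225/131072 ≈ 0.62733.


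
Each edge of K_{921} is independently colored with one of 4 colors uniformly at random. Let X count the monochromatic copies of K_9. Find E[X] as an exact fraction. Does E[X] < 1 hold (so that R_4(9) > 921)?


E[X] = C(921, 9) · 4^{1 − 36} = 1263413444025789313455 · 4^{−35} = 1263413444025789313455/1180591620717411303424.
As a reduced fraction: E[X] = 1263413444025789313455/1180591620717411303424 ≈ 1.0701528.
Is E[X] < 1? NO.
Since E[X] ≥ 1, the first-moment bound is inconclusive at n = 921; it does NOT by itself certify R_4(9) > 921.

E[X] = 1263413444025789313455/1180591620717411303424 ≈ 1.0701528; E[X] ≥ 1; first-moment method inconclusive here.


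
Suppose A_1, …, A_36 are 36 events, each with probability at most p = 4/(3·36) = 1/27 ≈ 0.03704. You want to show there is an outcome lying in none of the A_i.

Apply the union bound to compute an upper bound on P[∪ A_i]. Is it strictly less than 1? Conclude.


Union bound: P[∪_{i=1}^{36} A_i] ≤ Σ_i P[A_i] ≤ 36·p = 36·(1/27) = 4/3.
Numerically: 4/3 ≈ 1.33333.
Is 4/3 < 1? NO.
Since the bound 4/3 is ≥ 1, the union bound is uninformative here; it does NOT by itself certify existence.

36·p = 4/3 ≈ 1.33333; existence NOT certified by the union bound.


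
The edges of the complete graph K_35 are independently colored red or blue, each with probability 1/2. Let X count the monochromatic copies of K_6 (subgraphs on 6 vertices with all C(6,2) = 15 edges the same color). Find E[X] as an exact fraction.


Let X = Σ_S X_S over the C(35, 6) = 1623160 subsets S of size 6, where X_S = 1 if the K_6 on S is monochromatic.
For a fixed S, the K_6 on S has C(6, 2) = 15 edges. P[all 15 edges red] = (1/2)^15, and likewise for blue, so P[monochromatic] = 2·(1/2)^15 = 2^{1 − 15} = 1/16384.
By linearity of expectation: E[X] = C(35, 6) · 2^{1 − 15} = 1623160 · 1/16384 = 202895/2048.
Numerically: E[X] ≈ 99.070.

E[X] = C(35,6)·2^(1−C(6,2)) = 202895/2048 ≈ 99.070.


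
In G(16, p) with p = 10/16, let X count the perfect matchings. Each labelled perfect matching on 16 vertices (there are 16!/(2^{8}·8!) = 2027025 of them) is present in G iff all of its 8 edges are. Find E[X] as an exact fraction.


K_16 has 16!/(2^{8}·8!) = 2027025 labelled perfect matchings.
For each such perfect matching H, let X_H = 1 if all 8 edges of H are present in G. Then P[X_H = 1] = p^{8} = (5/8)^{8} = 390625/16777216.
By linearity of expectation: E[X] = Σ_H E[X_H] = 2027025 · p^{8} = 2027025 · 390625/16777216 = 791806640625/16777216.
Numerically: E[X] ≈ 47195.4.

E[X] = 2027025 · (5/8)^{8} = 791806640625/16777216 ≈ 47195.4.


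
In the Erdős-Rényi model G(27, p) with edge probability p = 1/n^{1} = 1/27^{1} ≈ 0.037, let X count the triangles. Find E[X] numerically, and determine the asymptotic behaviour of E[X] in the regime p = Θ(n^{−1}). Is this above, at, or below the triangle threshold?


Number of potential triangles: C(27, 3) = 2925.
Each occurs with probability p³ ≈ (0.037)³ ≈ 5.08053e-05.
By linearity: E[X] = C(27, 3)·p³ ≈ 2925 · 5.08053e-05 ≈ 0.149.
Here α = 1, so p = 1/n is exactly at the triangle threshold p ~ 1/n. Asymptotically E[X] → c³/6 = 1³/6 = 1/6 ≈ 0.167, a bounded constant. In this regime the triangle count is asymptotically Poisson(c³/6).

E[X] ≈ 0.149; in regime p = Θ(1/n^{1}) E[X] stays bounded (at the triangle threshold p ~ 1/n).


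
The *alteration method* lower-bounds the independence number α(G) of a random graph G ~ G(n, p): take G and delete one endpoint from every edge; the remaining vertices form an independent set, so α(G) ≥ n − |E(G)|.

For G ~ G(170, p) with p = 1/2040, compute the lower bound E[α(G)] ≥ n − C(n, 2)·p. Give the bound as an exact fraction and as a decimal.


E[|E(G)|] = C(170, 2)·p = 14365 · (1/2040) = 169/24.
E[α(G)] ≥ n − E[|E(G)|] = 170 − 169/24 = 3911/24.
Numerically: ≈ 162.95833.
(This is only a lower bound; the true E[α(G)] may be larger.)

E[α(G)] ≥ 3911/24 ≈ 162.95833.


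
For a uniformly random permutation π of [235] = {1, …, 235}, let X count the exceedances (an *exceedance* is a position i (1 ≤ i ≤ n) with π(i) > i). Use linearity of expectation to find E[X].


Write X = Σ_{i=1}^{235} X_i, where X_i = 1_{π(i) > i}.
For each fixed i, π(i) is uniform over {1, …, 235} (marginal of a uniform permutation), so P[π(i) > i] = (n − i)/n. Summing: Σ_{i=1}^{235} (n − i)/n = (0 + 1 + … + 234)/235 = 235(235 − 1)/(2·235) = (235 − 1)/2.
Hence E[X] = Σ_{i=1}^{235} (235 − i)/235 = 117 ≈ 117.000.

E[X] = 117 = 117.000.


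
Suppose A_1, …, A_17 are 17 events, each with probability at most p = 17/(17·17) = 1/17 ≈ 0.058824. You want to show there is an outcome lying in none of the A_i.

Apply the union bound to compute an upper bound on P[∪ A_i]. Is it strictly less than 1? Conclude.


Union bound: P[∪_{i=1}^{17} A_i] ≤ Σ_i P[A_i] ≤ 17·p = 17·(1/17) = 1.
Numerically: 1 ≈ 1.000000.
Is 1 < 1? NO.
Since the bound 1 is ≥ 1, the union bound is uninformative here; it does NOT by itself certify existence.

17·p = 1 ≈ 1.000000; existence NOT certified by the union bound.


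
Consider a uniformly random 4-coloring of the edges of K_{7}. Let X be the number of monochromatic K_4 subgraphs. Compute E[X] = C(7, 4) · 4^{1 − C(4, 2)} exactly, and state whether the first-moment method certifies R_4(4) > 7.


E[X] = C(7, 4) · 4^{1 − 6} = 35 · 4^{−5} = 35/1024.
As a reduced fraction: E[X] = 35/1024 ≈ 0.034180.
Is E[X] < 1? YES.
Since E[X] < 1, there exists a 4-coloring of K_{7} with no monochromatic K_4; hence R_4(4) > 7.

E[X] = 35/1024 ≈ 0.034180; E[X] < 1, so R_4(4) > 7.


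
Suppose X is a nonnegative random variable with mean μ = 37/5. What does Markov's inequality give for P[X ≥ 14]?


μ = E[X] = 37/5, a = 14.
Markov: P[X ≥ 14] ≤ μ/a = (37/5)/14 = 37/70.
Numerically: ≈ 0.529.
(Since a = 14 > μ = 7.400, the bound 37/70 is < 1 and informative.)

P[X ≥ 14] ≤ 37/70 ≈ 0.529.


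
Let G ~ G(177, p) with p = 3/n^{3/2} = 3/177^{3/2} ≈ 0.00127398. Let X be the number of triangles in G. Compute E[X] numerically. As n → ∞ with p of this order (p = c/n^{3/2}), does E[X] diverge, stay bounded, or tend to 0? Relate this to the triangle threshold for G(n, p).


Number of potential triangles: C(177, 3) = 908600.
Each occurs with probability p³ ≈ (0.00127398)³ ≈ 2.06768352e-09.
By linearity: E[X] = C(177, 3)·p³ ≈ 908600 · 2.06768352e-09 ≈ 0.001879.
Since α = 3/2 > 1, p = c/n^{3/2} = o(1/n) is below the triangle threshold p ~ 1/n. Asymptotically E[X] ~ (c³/6)·n^{3(1−α)} = (3³/6)·n^{-1.5} → 0, so by Markov's inequality G has no triangles w.h.p.

E[X] ≈ 0.001879; in regime p = Θ(1/n^{3/2}) E[X] tends to 0 (below the triangle threshold p ~ 1/n).


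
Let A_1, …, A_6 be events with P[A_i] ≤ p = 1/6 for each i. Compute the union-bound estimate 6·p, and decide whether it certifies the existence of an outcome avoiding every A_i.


Union bound: P[∪_{i=1}^{6} A_i] ≤ Σ_i P[A_i] ≤ 6·p = 6·(1/6) = 1.
Numerically: 1 ≈ 1.000000.
Is 1 < 1? NO.
Since the bound 1 is ≥ 1, the union bound is uninformative here; it does NOT by itself certify existence.

6·p = 1 ≈ 1.000000; existence NOT certified by the union bound.


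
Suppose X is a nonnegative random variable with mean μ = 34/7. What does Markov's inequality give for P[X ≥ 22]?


μ = E[X] = 34/7, a = 22.
Markov: P[X ≥ 22] ≤ μ/a = (34/7)/22 = 17/77.
Numerically: ≈ 0.2208.
(Since a = 22 > μ = 4.8571, the bound 17/77 is < 1 and informative.)

P[X ≥ 22] ≤ 17/77 ≈ 0.2208.


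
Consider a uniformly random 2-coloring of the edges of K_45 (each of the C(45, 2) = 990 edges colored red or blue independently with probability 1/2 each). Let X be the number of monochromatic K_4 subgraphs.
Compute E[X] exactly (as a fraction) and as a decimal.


Let X = Σ_S X_S over the C(45, 4) = 148995 subsets S of size 4, where X_S = 1 if the K_4 on S is monochromatic.
For a fixed S, the K_4 on S has C(4, 2) = 6 edges. P[all 6 edges red] = (1/2)^6, and likewise for blue, so P[monochromatic] = 2·(1/2)^6 = 2^{1 − 6} = 1/32.
By linearity of expectation: E[X] = C(45, 4) · 2^{1 − 6} = 148995 · 1/32 = 148995/32.
Numerically: E[X] ≈ 4656.093750.

E[X] = C(45,4)·2^(1−C(4,2)) = 148995/32 ≈ 4656.093750.


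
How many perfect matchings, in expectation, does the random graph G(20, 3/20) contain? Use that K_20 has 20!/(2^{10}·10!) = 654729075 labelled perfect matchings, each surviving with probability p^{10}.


K_20 has 20!/(2^{10}·10!) = 654729075 labelled perfect matchings.
For each such perfect matching H, let X_H = 1 if all 10 edges of H are present in G. Then P[X_H = 1] = p^{10} = (3/20)^{10} = 59049/10240000000000.
By linearity: E[X] = Σ_H E[X_H] = 654729075 · p^{10} = 654729075 · 59049/10240000000000 = 1546443885987/409600000000.
Numerically: E[X] ≈ 3.775.

E[X] = 654729075 · (3/20)^{10} = 1546443885987/409600000000 ≈ 3.775.


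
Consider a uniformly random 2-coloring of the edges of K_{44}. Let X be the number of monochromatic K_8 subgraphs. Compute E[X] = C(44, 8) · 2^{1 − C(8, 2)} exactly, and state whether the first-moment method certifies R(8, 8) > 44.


E[X] = C(44, 8) · 2^{1 − 28} = 177232627 · 2^{−27} = 177232627/134217728.
As a reduced fraction: E[X] = 177232627/134217728 ≈ 1.3204860.
Is E[X] < 1? NO.
Since E[X] ≥ 1, the first-moment bound is inconclusive at n = 44; it does NOT by itself certify R(8, 8) > 44.

E[X] = 177232627/134217728 ≈ 1.3204860; E[X] ≥ 1; first-moment method inconclusive here.


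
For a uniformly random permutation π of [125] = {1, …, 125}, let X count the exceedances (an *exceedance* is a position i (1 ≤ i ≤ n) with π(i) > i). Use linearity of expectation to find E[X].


Write X = Σ_{i=1}^{125} X_i, where X_i = 1_{π(i) > i}.
For each fixed i, π(i) is uniform over {1, …, 125} (marginal of a uniform permutation), so P[π(i) > i] = (n − i)/n. Summing: Σ_{i=1}^{125} (n − i)/n = (0 + 1 + … + 124)/125 = 125(125 − 1)/(2·125) = (125 − 1)/2.
Hence E[X] = Σ_{i=1}^{125} (125 − i)/125 = 62 ≈ 62.000.

E[X] = 62 = 62.000.


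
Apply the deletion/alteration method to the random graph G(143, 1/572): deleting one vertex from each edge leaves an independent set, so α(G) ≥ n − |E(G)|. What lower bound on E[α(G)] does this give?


E[|E(G)|] = C(143, 2)·p = 10153 · (1/572) = 71/4.
E[α(G)] ≥ n − E[|E(G)|] = 143 − 71/4 = 501/4.
Numerically: ≈ 125.250.
(This is only a lower bound; the true E[α(G)] may be larger.)

E[α(G)] ≥ 501/4 ≈ 125.250.


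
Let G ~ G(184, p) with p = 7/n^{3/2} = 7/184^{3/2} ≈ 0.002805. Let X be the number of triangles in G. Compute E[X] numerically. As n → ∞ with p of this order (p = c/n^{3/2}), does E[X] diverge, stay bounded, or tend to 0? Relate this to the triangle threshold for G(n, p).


Number of potential triangles: C(184, 3) = 1021384.
Each occurs with probability p³ ≈ (0.002805)³ ≈ 2.206043e-08.
By linearity: E[X] = C(184, 3)·p³ ≈ 1021384 · 2.206043e-08 ≈ 0.0225.
Since α = 3/2 > 1, p = c/n^{3/2} = o(1/n) is below the triangle threshold p ~ 1/n. Asymptotically E[X] ~ (c³/6)·n^{3(1−α)} = (7³/6)·n^{-1.5} → 0, so by Markov's inequality G has no triangles w.h.p.

E[X] ≈ 0.0225; in regime p = Θ(1/n^{3/2}) E[X] tends to 0 (below the triangle threshold p ~ 1/n).


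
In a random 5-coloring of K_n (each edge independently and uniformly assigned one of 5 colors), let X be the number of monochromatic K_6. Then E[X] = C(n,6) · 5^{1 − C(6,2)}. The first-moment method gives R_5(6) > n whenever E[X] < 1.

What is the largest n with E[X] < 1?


We need C(n, 6) · 5^{1 − 15} < 1, i.e. C(n, 6) < 5^{15 − 1} = 6103515625.
Check values of n near the boundary:
  n = 127: C(127, 6) = 5169379425; 5169379425 < 6103515625? YES
  n = 128: C(128, 6) = 5423611200; 5423611200 < 6103515625? YES
  n = 129: C(129, 6) = 5688177600; 5688177600 < 6103515625? YES
  n = 130: C(130, 6) = 5963412000; 5963412000 < 6103515625? YES
  n = 131: C(131, 6) = 6249655776; 6249655776 < 6103515625? NO
  n = 132: C(132, 6) = 6547258432; 6547258432 < 6103515625? NO
  n = 133: C(133, 6) = 6856577728; 6856577728 < 6103515625? NO
The largest n with C(n, 6) < 6103515625 is n = 130 (where E[X] = 47707296/48828125 ≈ 0.97705). Hence R_5(6) > 130, i.e. R_5(6) ≥ 131.

Largest n = 130; hence R_5(6) > 130.


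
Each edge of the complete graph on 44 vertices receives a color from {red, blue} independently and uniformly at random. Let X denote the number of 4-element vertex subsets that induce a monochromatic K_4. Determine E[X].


Let X = Σ_S X_S over the C(44, 4) = 135751 subsets S of size 4, where X_S = 1 if the K_4 on S is monochromatic.
For a fixed S, the K_4 on S has C(4, 2) = 6 edges. P[all 6 edges red] = (1/2)^6, and likewise for blue, so P[monochromatic] = 2·(1/2)^6 = 2^{1 − 6} = 1/32.
Summing: E[X] = C(44, 4) · 2^{1 − 6} = 135751 · 1/32 = 135751/32.
Numerically: E[X] ≈ 4242.218750.

E[X] = C(44,4)·2^(1−C(4,2)) = 135751/32 ≈ 4242.218750.


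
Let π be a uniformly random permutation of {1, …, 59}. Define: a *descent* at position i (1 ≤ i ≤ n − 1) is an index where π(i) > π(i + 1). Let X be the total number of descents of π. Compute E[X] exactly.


Write X = Σ X_I over i = 1, …, 58, with X_I the indicator of one descent.
There are 58 indicators.
For each fixed i, the pair (π(i), π(i+1)) is a uniformly random ordered pair of distinct values from {1, …, 59}; by symmetry P[π(i) > π(i+1)] = 1/2.
By linearity: E[X] = 58 · (1/2) = (59 − 1) · (1/2) = 29 ≈ 29.000000.

E[X] = 29 = 29.000000.


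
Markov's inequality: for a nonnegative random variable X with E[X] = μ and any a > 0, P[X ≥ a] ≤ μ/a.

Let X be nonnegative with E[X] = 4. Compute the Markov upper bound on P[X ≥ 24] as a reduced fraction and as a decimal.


μ = E[X] = 4, a = 24.
Markov: P[X ≥ 24] ≤ μ/a = (4)/24 = 1/6.
Numerically: ≈ 0.1667.
(Since a = 24 > μ = 4.0000, the bound 1/6 is < 1 and informative.)

P[X ≥ 24] ≤ 1/6 ≈ 0.1667.


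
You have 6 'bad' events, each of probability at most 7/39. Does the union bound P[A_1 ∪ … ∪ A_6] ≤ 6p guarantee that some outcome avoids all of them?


Union bound: P[∪_{i=1}^{6} A_i] ≤ Σ_i P[A_i] ≤ 6·p = 6·(7/39) = 14/13.
Numerically: 14/13 ≈ 1.076923.
Is 14/13 < 1? NO.
Since the bound 14/13 is ≥ 1, the union bound is uninformative here; it does NOT by itself certify existence.

6·p = 14/13 ≈ 1.076923; existence NOT certified by the union bound.


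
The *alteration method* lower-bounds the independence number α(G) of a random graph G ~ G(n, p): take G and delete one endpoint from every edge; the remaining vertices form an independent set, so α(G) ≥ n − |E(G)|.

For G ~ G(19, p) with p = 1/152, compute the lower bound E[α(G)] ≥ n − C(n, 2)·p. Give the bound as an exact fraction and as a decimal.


E[|E(G)|] = C(19, 2)·p = 171 · (1/152) = 9/8.
E[α(G)] ≥ n − E[|E(G)|] = 19 − 9/8 = 143/8.
Numerically: ≈ 17.875.
(This is only a lower bound; the true E[α(G)] may be larger.)

E[α(G)] ≥ 143/8 ≈ 17.875.


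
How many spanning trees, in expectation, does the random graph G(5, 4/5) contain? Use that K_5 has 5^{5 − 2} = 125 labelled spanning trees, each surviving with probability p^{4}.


K_5 has 5^{5 − 2} = 125 labelled spanning trees.
For each such spanning tree H, let X_H = 1 if all 4 edges of H are present in G. Then P[X_H = 1] = p^{4} = (4/5)^{4} = 256/625.
By linearity of expectation: E[X] = Σ_H E[X_H] = 125 · p^{4} = 125 · 256/625 = 256/5.
Numerically: E[X] ≈ 51.2.

E[X] = 125 · (4/5)^{4} = 256/5 ≈ 51.2.


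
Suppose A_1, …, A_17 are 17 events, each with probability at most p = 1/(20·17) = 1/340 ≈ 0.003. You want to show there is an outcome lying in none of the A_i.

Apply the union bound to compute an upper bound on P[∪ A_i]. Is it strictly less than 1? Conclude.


Union bound: P[∪_{i=1}^{17} A_i] ≤ Σ_i P[A_i] ≤ 17·p = 17·(1/340) = 1/20.
Numerically: 1/20 ≈ 0.050.
Is 1/20 < 1? YES.
Since P[∪ A_i] ≤ 1/20 < 1, the complement has P[∩ A_i^c] ≥ 1 − 1/20 = 19/20 > 0, so some outcome avoids every A_i.

17·p = 1/20 ≈ 0.050; existence CERTIFIED by the union bound.


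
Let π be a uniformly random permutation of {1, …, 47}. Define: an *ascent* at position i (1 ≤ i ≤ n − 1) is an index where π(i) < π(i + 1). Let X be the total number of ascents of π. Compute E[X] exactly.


Write X = Σ X_I over i = 1, …, 46, with X_I the indicator of one ascent.
There are 46 indicators.
For each fixed i, the pair (π(i), π(i+1)) is a uniformly random ordered pair of distinct values from {1, …, 47}; by symmetry P[π(i) < π(i+1)] = 1/2.
By linearity: E[X] = 46 · (1/2) = (47 − 1) · (1/2) = 23 ≈ 23.000000.

E[X] = 23 = 23.000000.


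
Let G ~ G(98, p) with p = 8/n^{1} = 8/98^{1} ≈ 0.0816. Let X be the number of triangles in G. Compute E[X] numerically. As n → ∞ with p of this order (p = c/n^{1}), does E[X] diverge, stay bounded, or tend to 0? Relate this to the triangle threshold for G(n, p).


Number of potential triangles: C(98, 3) = 152096.
Each occurs with probability p³ ≈ (0.0816)³ ≈ 5.43991e-04.
By linearity: E[X] = C(98, 3)·p³ ≈ 152096 · 5.43991e-04 ≈ 82.739.
Here α = 1, so p = 8/n is exactly at the triangle threshold p ~ 1/n. Asymptotically E[X] → c³/6 = 8³/6 = 256/3 ≈ 85.333, a bounded constant. In this regime the triangle count is asymptotically Poisson(c³/6).

E[X] ≈ 82.739; in regime p = Θ(1/n^{1}) E[X] stays bounded (at the triangle threshold p ~ 1/n).


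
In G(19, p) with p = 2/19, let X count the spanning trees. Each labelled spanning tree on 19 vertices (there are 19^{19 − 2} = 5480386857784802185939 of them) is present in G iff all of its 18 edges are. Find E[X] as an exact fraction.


K_19 has 19^{19 − 2} = 5480386857784802185939 labelled spanning trees.
For each such spanning tree H, let X_H = 1 if all 18 edges of H are present in G. Then P[X_H = 1] = p^{18} = (2/19)^{18} = 262144/104127350297911241532841.
By linearity: E[X] = Σ_H E[X_H] = 5480386857784802185939 · p^{18} = 5480386857784802185939 · 262144/104127350297911241532841 = 262144/19.
Numerically: E[X] ≈ 1.38e+04.

E[X] = 5480386857784802185939 · (2/19)^{18} = 262144/19 ≈ 1.38e+04.


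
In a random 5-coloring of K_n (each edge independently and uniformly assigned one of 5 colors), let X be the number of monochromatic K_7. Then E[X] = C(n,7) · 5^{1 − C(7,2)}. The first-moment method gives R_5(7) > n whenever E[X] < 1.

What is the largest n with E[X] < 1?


We need C(n, 7) · 5^{1 − 21} < 1, i.e. C(n, 7) < 5^{21 − 1} = 95367431640625.
Check values of n near the boundary:
  n = 335: C(335, 7) = 88202498238195; 88202498238195 < 95367431640625? YES
  n = 336: C(336, 7) = 90079147136880; 90079147136880 < 95367431640625? YES
  n = 337: C(337, 7) = 91989916924632; 91989916924632 < 95367431640625? YES
  n = 338: C(338, 7) = 93935323022736; 93935323022736 < 95367431640625? YES
  n = 339: C(339, 7) = 95915887062372; 95915887062372 < 95367431640625? NO
The largest n with C(n, 7) < 95367431640625 is n = 338 (where E[X] = 93935323022736/95367431640625 ≈ 0.984983). Hence R_5(7) > 338, i.e. R_5(7) ≥ 339.

Largest n = 338; hence R_5(7) > 338.


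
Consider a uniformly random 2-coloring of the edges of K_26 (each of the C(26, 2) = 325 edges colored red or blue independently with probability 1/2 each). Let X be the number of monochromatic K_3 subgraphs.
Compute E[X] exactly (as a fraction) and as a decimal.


Let X = Σ_S X_S over the C(26, 3) = 2600 subsets S of size 3, where X_S = 1 if the K_3 on S is monochromatic.
For a fixed S, the K_3 on S has C(3, 2) = 3 edges. P[all 3 edges red] = (1/2)^3, and likewise for blue, so P[monochromatic] = 2·(1/2)^3 = 2^{1 − 3} = 1/4.
By linearity: E[X] = C(26, 3) · 2^{1 − 3} = 2600 · 1/4 = 650.
Numerically: E[X] ≈ 650.000.

E[X] = C(26,3)·2^(1−C(3,2)) = 650 ≈ 650.000.


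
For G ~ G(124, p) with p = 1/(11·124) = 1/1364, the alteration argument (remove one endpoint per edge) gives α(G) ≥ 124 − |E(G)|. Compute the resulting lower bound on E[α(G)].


E[|E(G)|] = C(124, 2)·p = 7626 · (1/1364) = 123/22.
E[α(G)] ≥ n − E[|E(G)|] = 124 − 123/22 = 2605/22.
Numerically: ≈ 118.409.
(This is only a lower bound; the true E[α(G)] may be larger.)

E[α(G)] ≥ 2605/22 ≈ 118.409.


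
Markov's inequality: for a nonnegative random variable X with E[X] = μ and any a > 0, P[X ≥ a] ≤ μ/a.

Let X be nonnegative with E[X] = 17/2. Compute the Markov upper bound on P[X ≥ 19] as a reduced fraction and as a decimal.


μ = E[X] = 17/2, a = 19.
Markov: P[X ≥ 19] ≤ μ/a = (17/2)/19 = 17/38.
Numerically: ≈ 0.4474.
(Since a = 19 > μ = 8.5000, the bound 17/38 is < 1 and informative.)

P[X ≥ 19] ≤ 17/38 ≈ 0.4474.


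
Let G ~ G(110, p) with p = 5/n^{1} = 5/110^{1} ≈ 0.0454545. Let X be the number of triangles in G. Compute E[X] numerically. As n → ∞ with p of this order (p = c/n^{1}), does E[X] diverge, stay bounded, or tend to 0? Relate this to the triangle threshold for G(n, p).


Number of potential triangles: C(110, 3) = 215820.
Each occurs with probability p³ ≈ (0.0454545)³ ≈ 9.39143501e-05.
By linearity: E[X] = C(110, 3)·p³ ≈ 215820 · 9.39143501e-05 ≈ 20.268595.
Here α = 1, so p = 5/n is exactly at the triangle threshold p ~ 1/n. Asymptotically E[X] → c³/6 = 5³/6 = 125/6 ≈ 20.833333, a bounded constant. In this regime the triangle count is asymptotically Poisson(c³/6).

E[X] ≈ 20.268595; in regime p = Θ(1/n^{1}) E[X] stays bounded (at the triangle threshold p ~ 1/n).


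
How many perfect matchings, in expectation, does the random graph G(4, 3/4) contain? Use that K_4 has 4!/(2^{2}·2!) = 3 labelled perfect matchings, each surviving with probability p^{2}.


K_4 has 4!/(2^{2}·2!) = 3 labelled perfect matchings.
For each such perfect matching H, let X_H = 1 if all 2 edges of H are present in G. Then P[X_H = 1] = p^{2} = (3/4)^{2} = 9/16.
By linearity: E[X] = Σ_H E[X_H] = 3 · p^{2} = 3 · 9/16 = 27/16.
Numerically: E[X] ≈ 1.6875.

E[X] = 3 · (3/4)^{2} = 27/16 ≈ 1.6875.


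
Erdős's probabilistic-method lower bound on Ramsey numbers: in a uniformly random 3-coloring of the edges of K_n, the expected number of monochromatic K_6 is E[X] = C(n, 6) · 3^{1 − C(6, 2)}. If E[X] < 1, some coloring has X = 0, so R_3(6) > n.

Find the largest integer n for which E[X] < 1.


We need C(n, 6) · 3^{1 − 15} < 1, i.e. C(n, 6) < 3^{15 − 1} = 4782969.
Check values of n near the boundary:
  n = 35: C(35, 6) = 1623160; 1623160 < 4782969? YES
  n = 36: C(36, 6) = 1947792; 1947792 < 4782969? YES
  n = 37: C(37, 6) = 2324784; 2324784 < 4782969? YES
  n = 38: C(38, 6) = 2760681; 2760681 < 4782969? YES
  n = 39: C(39, 6) = 3262623; 3262623 < 4782969? YES
  n = 40: C(40, 6) = 3838380; 3838380 < 4782969? YES
  n = 41: C(41, 6) = 4496388; 4496388 < 4782969? YES
  n = 42: C(42, 6) = 5245786; 5245786 < 4782969? NO
  n = 43: C(43, 6) = 6096454; 6096454 < 4782969? NO
The largest n with C(n, 6) < 4782969 is n = 41 (where E[X] = 1498796/1594323 ≈ 0.940083). Hence R_3(6) > 41, i.e. R_3(6) ≥ 42.

Largest n = 41; hence R_3(6) > 41.


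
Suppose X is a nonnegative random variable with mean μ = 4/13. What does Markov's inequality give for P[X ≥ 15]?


μ = E[X] = 4/13, a = 15.
Markov: P[X ≥ 15] ≤ μ/a = (4/13)/15 = 4/195.
Numerically: ≈ 0.0205.
(Since a = 15 > μ = 0.3077, the bound 4/195 is < 1 and informative.)

P[X ≥ 15] ≤ 4/195 ≈ 0.0205.


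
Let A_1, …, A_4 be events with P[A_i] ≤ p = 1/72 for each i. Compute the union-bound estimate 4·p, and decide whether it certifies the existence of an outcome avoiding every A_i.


Union bound: P[∪_{i=1}^{4} A_i] ≤ Σ_i P[A_i] ≤ 4·p = 4·(1/72) = 1/18.
Numerically: 1/18 ≈ 0.0555556.
Is 1/18 < 1? YES.
Since P[∪ A_i] ≤ 1/18 < 1, the complement has P[∩ A_i^c] ≥ 1 − 1/18 = 17/18 > 0, so some outcome avoids every A_i.

4·p = 1/18 ≈ 0.0555556; existence CERTIFIED by the union bound.


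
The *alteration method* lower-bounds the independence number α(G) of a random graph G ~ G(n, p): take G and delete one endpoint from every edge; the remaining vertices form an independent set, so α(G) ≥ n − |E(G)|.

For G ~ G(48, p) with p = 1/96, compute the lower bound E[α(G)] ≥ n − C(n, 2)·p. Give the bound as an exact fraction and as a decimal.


E[|E(G)|] = C(48, 2)·p = 1128 · (1/96) = 47/4.
E[α(G)] ≥ n − E[|E(G)|] = 48 − 47/4 = 145/4.
Numerically: ≈ 36.250.
(This is only a lower bound; the true E[α(G)] may be larger.)

E[α(G)] ≥ 145/4 ≈ 36.250.


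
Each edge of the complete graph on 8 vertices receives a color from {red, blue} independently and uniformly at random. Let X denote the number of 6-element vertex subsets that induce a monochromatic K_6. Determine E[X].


Let X = Σ_S X_S over the C(8, 6) = 28 subsets S of size 6, where X_S = 1 if the K_6 on S is monochromatic.
For a fixed S, the K_6 on S has C(6, 2) = 15 edges. P[all 15 edges red] = (1/2)^15, and likewise for blue, so P[monochromatic] = 2·(1/2)^15 = 2^{1 − 15} = 1/16384.
By linearity: E[X] = C(8, 6) · 2^{1 − 15} = 28 · 1/16384 = 7/4096.
Numerically: E[X] ≈ 0.0017.

E[X] = C(8,6)·2^(1−C(6,2)) = 7/4096 ≈ 0.0017.


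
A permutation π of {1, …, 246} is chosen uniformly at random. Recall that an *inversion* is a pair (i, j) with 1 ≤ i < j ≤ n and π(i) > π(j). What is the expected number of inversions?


Write X = Σ X_I over the C(246, 2) = 30135 pairs i < j, with X_I the indicator of one inversion.
There are 30135 indicators.
For each fixed pair i < j, the values π(i) and π(j) are two distinct elements of {1, …, 246} in uniformly random order; by symmetry P[π(i) > π(j)] = 1/2.
By linearity: E[X] = 30135 · (1/2) = C(246, 2) · (1/2) = 30135/2 = 30135/2 ≈ 15067.500.

E[X] = 30135/2 = 15067.500.


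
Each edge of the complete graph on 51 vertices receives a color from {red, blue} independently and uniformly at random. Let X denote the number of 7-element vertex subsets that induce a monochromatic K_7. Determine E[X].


Let X = Σ_S X_S over the C(51, 7) = 115775100 subsets S of size 7, where X_S = 1 if the K_7 on S is monochromatic.
For a fixed S, the K_7 on S has C(7, 2) = 21 edges. P[all 21 edges red] = (1/2)^21, and likewise for blue, so P[monochromatic] = 2·(1/2)^21 = 2^{1 − 21} = 1/1048576.
By linearity: E[X] = C(51, 7) · 2^{1 − 21} = 115775100 · 1/1048576 = 28943775/262144.
Numerically: E[X] ≈ 110.41174.

E[X] = C(51,7)·2^(1−C(7,2)) = 28943775/262144 ≈ 110.41174.


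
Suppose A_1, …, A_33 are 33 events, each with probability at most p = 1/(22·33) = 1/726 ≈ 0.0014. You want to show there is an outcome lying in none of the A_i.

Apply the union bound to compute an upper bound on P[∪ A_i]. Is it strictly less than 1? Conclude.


Union bound: P[∪_{i=1}^{33} A_i] ≤ Σ_i P[A_i] ≤ 33·p = 33·(1/726) = 1/22.
Numerically: 1/22 ≈ 0.0455.
Is 1/22 < 1? YES.
Since P[∪ A_i] ≤ 1/22 < 1, the complement has P[∩ A_i^c] ≥ 1 − 1/22 = 21/22 > 0, so some outcome avoids every A_i.

33·p = 1/22 ≈ 0.0455; existence CERTIFIED by the union bound.


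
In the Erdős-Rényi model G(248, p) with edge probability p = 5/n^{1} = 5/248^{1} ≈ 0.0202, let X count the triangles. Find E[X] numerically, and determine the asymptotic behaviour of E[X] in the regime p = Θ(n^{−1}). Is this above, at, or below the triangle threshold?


Number of potential triangles: C(248, 3) = 2511496.
Each occurs with probability p³ ≈ (0.0202)³ ≈ 8.19511e-06.
By linearity: E[X] = C(248, 3)·p³ ≈ 2511496 · 8.19511e-06 ≈ 20.582.
Here α = 1, so p = 5/n is exactly at the triangle threshold p ~ 1/n. Asymptotically E[X] → c³/6 = 5³/6 = 125/6 ≈ 20.833, a bounded constant. In this regime the triangle count is asymptotically Poisson(c³/6).

E[X] ≈ 20.582; in regime p = Θ(1/n^{1}) E[X] stays bounded (at the triangle threshold p ~ 1/n).


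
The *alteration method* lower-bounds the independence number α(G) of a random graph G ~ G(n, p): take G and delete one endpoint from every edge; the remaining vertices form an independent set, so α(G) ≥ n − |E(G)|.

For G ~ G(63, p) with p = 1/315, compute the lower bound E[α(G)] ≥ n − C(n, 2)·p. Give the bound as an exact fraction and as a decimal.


E[|E(G)|] = C(63, 2)·p = 1953 · (1/315) = 31/5.
E[α(G)] ≥ n − E[|E(G)|] = 63 − 31/5 = 284/5.
Numerically: ≈ 56.800000.
(This is only a lower bound; the true E[α(G)] may be larger.)

E[α(G)] ≥ 284/5 ≈ 56.800000.


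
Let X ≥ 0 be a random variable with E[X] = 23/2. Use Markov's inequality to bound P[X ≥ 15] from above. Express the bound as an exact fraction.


μ = E[X] = 23/2, a = 15.
Markov: P[X ≥ 15] ≤ μ/a = (23/2)/15 = 23/30.
Numerically: ≈ 0.7667.
(Since a = 15 > μ = 11.5000, the bound 23/30 is < 1 and informative.)

P[X ≥ 15] ≤ 23/30 ≈ 0.7667.


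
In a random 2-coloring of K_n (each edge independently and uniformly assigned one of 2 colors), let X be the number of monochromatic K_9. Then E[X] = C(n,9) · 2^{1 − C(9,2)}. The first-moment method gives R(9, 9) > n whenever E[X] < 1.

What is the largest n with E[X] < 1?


We need C(n, 9) · 2^{1 − 36} < 1, i.e. C(n, 9) < 2^{36 − 1} = 34359738368.
Check values of n near the boundary:
  n = 61: C(61, 9) = 17341763505; 17341763505 < 34359738368? YES
  n = 62: C(62, 9) = 20286591270; 20286591270 < 34359738368? YES
  n = 63: C(63, 9) = 23667689815; 23667689815 < 34359738368? YES
  n = 64: C(64, 9) = 27540584512; 27540584512 < 34359738368? YES
  n = 65: C(65, 9) = 31966749880; 31966749880 < 34359738368? YES
  n = 66: C(66, 9) = 37014131440; 37014131440 < 34359738368? NO
  n = 67: C(67, 9) = 42757703560; 42757703560 < 34359738368? NO
  n = 68: C(68, 9) = 49280065120; 49280065120 < 34359738368? NO
The largest n with C(n, 9) < 34359738368 is n = 65 (where E[X] = 3995843735/4294967296 ≈ 0.930). Hence R(9, 9) > 65, i.e. R(9, 9) ≥ 66.

Largest n = 65; hence R(9, 9) > 65.
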